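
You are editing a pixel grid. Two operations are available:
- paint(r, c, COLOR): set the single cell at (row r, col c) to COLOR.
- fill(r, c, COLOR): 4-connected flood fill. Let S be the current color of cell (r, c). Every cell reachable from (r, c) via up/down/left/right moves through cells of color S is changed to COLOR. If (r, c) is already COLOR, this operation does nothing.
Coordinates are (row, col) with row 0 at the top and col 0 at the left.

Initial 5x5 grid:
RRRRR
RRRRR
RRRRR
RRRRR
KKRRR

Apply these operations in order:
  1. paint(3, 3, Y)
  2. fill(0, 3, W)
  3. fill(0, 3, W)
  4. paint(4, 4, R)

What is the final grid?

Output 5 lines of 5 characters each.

Answer: WWWWW
WWWWW
WWWWW
WWWYW
KKWWR

Derivation:
After op 1 paint(3,3,Y):
RRRRR
RRRRR
RRRRR
RRRYR
KKRRR
After op 2 fill(0,3,W) [22 cells changed]:
WWWWW
WWWWW
WWWWW
WWWYW
KKWWW
After op 3 fill(0,3,W) [0 cells changed]:
WWWWW
WWWWW
WWWWW
WWWYW
KKWWW
After op 4 paint(4,4,R):
WWWWW
WWWWW
WWWWW
WWWYW
KKWWR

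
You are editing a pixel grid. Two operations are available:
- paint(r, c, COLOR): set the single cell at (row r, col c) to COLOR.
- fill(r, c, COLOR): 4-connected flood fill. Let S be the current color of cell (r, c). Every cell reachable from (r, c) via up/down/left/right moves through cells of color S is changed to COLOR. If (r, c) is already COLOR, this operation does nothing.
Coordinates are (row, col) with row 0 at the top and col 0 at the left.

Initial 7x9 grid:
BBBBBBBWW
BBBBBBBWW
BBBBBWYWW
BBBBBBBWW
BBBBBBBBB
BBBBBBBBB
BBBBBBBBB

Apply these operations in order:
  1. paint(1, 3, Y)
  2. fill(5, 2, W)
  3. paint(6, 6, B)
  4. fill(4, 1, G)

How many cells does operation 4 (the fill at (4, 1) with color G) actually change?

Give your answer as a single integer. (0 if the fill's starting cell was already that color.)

After op 1 paint(1,3,Y):
BBBBBBBWW
BBBYBBBWW
BBBBBWYWW
BBBBBBBWW
BBBBBBBBB
BBBBBBBBB
BBBBBBBBB
After op 2 fill(5,2,W) [52 cells changed]:
WWWWWWWWW
WWWYWWWWW
WWWWWWYWW
WWWWWWWWW
WWWWWWWWW
WWWWWWWWW
WWWWWWWWW
After op 3 paint(6,6,B):
WWWWWWWWW
WWWYWWWWW
WWWWWWYWW
WWWWWWWWW
WWWWWWWWW
WWWWWWWWW
WWWWWWBWW
After op 4 fill(4,1,G) [60 cells changed]:
GGGGGGGGG
GGGYGGGGG
GGGGGGYGG
GGGGGGGGG
GGGGGGGGG
GGGGGGGGG
GGGGGGBGG

Answer: 60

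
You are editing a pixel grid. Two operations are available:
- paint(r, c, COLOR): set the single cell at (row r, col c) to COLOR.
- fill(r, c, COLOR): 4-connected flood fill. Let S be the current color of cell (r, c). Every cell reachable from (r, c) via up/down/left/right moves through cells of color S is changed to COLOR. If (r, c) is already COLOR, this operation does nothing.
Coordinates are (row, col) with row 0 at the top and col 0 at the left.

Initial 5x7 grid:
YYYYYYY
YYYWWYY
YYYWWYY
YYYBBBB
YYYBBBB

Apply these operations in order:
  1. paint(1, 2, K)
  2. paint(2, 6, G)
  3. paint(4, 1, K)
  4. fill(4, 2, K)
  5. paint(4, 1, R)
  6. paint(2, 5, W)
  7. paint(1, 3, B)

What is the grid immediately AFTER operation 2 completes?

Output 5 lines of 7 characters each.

After op 1 paint(1,2,K):
YYYYYYY
YYKWWYY
YYYWWYY
YYYBBBB
YYYBBBB
After op 2 paint(2,6,G):
YYYYYYY
YYKWWYY
YYYWWYG
YYYBBBB
YYYBBBB

Answer: YYYYYYY
YYKWWYY
YYYWWYG
YYYBBBB
YYYBBBB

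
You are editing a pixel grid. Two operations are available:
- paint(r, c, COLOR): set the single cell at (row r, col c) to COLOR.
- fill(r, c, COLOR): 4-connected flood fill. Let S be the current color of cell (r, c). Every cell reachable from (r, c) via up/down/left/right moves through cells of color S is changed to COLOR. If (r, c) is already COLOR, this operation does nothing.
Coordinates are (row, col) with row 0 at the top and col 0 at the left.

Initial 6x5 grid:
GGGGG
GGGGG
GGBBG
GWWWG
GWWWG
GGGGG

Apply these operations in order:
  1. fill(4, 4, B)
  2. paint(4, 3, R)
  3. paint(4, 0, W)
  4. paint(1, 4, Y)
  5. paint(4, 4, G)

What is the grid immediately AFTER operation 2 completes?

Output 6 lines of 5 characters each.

Answer: BBBBB
BBBBB
BBBBB
BWWWB
BWWRB
BBBBB

Derivation:
After op 1 fill(4,4,B) [22 cells changed]:
BBBBB
BBBBB
BBBBB
BWWWB
BWWWB
BBBBB
After op 2 paint(4,3,R):
BBBBB
BBBBB
BBBBB
BWWWB
BWWRB
BBBBB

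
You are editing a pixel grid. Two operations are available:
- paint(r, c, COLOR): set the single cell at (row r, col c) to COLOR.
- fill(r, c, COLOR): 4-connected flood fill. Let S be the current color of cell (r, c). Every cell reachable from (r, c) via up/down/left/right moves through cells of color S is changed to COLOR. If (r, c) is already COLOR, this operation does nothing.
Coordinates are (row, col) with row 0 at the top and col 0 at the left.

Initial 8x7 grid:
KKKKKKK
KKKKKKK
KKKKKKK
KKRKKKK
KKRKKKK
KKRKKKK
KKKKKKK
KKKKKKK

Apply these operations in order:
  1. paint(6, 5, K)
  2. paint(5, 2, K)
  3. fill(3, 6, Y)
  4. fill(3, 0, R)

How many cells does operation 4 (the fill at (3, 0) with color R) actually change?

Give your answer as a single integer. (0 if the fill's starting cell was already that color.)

Answer: 54

Derivation:
After op 1 paint(6,5,K):
KKKKKKK
KKKKKKK
KKKKKKK
KKRKKKK
KKRKKKK
KKRKKKK
KKKKKKK
KKKKKKK
After op 2 paint(5,2,K):
KKKKKKK
KKKKKKK
KKKKKKK
KKRKKKK
KKRKKKK
KKKKKKK
KKKKKKK
KKKKKKK
After op 3 fill(3,6,Y) [54 cells changed]:
YYYYYYY
YYYYYYY
YYYYYYY
YYRYYYY
YYRYYYY
YYYYYYY
YYYYYYY
YYYYYYY
After op 4 fill(3,0,R) [54 cells changed]:
RRRRRRR
RRRRRRR
RRRRRRR
RRRRRRR
RRRRRRR
RRRRRRR
RRRRRRR
RRRRRRR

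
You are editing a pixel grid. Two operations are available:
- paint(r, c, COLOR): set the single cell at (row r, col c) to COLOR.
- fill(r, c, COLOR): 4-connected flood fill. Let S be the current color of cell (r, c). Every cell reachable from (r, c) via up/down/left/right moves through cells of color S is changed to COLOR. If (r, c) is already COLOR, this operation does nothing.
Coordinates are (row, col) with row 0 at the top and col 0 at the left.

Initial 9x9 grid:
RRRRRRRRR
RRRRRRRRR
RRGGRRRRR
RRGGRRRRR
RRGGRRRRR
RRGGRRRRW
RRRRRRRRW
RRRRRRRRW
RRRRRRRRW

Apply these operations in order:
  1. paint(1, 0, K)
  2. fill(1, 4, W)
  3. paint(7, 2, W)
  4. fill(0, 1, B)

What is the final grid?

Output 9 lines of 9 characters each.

After op 1 paint(1,0,K):
RRRRRRRRR
KRRRRRRRR
RRGGRRRRR
RRGGRRRRR
RRGGRRRRR
RRGGRRRRW
RRRRRRRRW
RRRRRRRRW
RRRRRRRRW
After op 2 fill(1,4,W) [68 cells changed]:
WWWWWWWWW
KWWWWWWWW
WWGGWWWWW
WWGGWWWWW
WWGGWWWWW
WWGGWWWWW
WWWWWWWWW
WWWWWWWWW
WWWWWWWWW
After op 3 paint(7,2,W):
WWWWWWWWW
KWWWWWWWW
WWGGWWWWW
WWGGWWWWW
WWGGWWWWW
WWGGWWWWW
WWWWWWWWW
WWWWWWWWW
WWWWWWWWW
After op 4 fill(0,1,B) [72 cells changed]:
BBBBBBBBB
KBBBBBBBB
BBGGBBBBB
BBGGBBBBB
BBGGBBBBB
BBGGBBBBB
BBBBBBBBB
BBBBBBBBB
BBBBBBBBB

Answer: BBBBBBBBB
KBBBBBBBB
BBGGBBBBB
BBGGBBBBB
BBGGBBBBB
BBGGBBBBB
BBBBBBBBB
BBBBBBBBB
BBBBBBBBB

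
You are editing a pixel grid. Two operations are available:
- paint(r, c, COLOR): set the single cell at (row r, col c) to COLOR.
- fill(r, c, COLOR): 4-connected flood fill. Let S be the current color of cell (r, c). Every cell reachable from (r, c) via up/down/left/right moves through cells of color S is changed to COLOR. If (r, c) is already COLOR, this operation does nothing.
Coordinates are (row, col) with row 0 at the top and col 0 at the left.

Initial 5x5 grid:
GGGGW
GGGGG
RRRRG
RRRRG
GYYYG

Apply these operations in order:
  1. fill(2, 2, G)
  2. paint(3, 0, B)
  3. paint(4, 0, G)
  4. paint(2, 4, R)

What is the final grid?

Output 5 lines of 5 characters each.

After op 1 fill(2,2,G) [8 cells changed]:
GGGGW
GGGGG
GGGGG
GGGGG
GYYYG
After op 2 paint(3,0,B):
GGGGW
GGGGG
GGGGG
BGGGG
GYYYG
After op 3 paint(4,0,G):
GGGGW
GGGGG
GGGGG
BGGGG
GYYYG
After op 4 paint(2,4,R):
GGGGW
GGGGG
GGGGR
BGGGG
GYYYG

Answer: GGGGW
GGGGG
GGGGR
BGGGG
GYYYG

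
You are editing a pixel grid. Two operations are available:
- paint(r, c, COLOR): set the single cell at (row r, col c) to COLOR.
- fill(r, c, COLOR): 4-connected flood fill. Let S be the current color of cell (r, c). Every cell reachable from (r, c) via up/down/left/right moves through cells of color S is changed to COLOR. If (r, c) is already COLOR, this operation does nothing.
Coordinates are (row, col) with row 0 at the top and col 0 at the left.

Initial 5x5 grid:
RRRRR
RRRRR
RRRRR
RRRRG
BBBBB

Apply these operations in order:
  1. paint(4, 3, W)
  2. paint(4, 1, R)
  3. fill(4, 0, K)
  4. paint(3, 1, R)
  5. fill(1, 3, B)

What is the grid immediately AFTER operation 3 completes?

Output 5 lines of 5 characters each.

After op 1 paint(4,3,W):
RRRRR
RRRRR
RRRRR
RRRRG
BBBWB
After op 2 paint(4,1,R):
RRRRR
RRRRR
RRRRR
RRRRG
BRBWB
After op 3 fill(4,0,K) [1 cells changed]:
RRRRR
RRRRR
RRRRR
RRRRG
KRBWB

Answer: RRRRR
RRRRR
RRRRR
RRRRG
KRBWB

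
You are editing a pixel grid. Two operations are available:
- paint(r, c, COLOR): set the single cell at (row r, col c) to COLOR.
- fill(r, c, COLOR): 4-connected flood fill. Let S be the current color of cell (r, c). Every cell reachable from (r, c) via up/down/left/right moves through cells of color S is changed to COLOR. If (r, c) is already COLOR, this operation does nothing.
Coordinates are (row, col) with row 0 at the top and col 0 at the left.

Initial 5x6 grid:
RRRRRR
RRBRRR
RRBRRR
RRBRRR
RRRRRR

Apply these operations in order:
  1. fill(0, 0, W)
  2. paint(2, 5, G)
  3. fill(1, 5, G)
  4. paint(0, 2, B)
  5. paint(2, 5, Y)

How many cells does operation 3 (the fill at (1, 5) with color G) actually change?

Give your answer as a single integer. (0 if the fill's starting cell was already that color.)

Answer: 26

Derivation:
After op 1 fill(0,0,W) [27 cells changed]:
WWWWWW
WWBWWW
WWBWWW
WWBWWW
WWWWWW
After op 2 paint(2,5,G):
WWWWWW
WWBWWW
WWBWWG
WWBWWW
WWWWWW
After op 3 fill(1,5,G) [26 cells changed]:
GGGGGG
GGBGGG
GGBGGG
GGBGGG
GGGGGG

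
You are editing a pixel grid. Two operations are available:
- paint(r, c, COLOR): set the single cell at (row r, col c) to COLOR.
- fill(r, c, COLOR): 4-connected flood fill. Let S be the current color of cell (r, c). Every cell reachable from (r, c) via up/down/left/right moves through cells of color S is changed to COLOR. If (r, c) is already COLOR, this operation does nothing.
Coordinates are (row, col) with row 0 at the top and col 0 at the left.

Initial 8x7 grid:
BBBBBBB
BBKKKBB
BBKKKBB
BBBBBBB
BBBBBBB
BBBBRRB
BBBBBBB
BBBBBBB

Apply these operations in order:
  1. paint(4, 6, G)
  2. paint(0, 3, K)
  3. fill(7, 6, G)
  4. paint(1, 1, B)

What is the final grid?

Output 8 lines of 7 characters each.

After op 1 paint(4,6,G):
BBBBBBB
BBKKKBB
BBKKKBB
BBBBBBB
BBBBBBG
BBBBRRB
BBBBBBB
BBBBBBB
After op 2 paint(0,3,K):
BBBKBBB
BBKKKBB
BBKKKBB
BBBBBBB
BBBBBBG
BBBBRRB
BBBBBBB
BBBBBBB
After op 3 fill(7,6,G) [46 cells changed]:
GGGKGGG
GGKKKGG
GGKKKGG
GGGGGGG
GGGGGGG
GGGGRRG
GGGGGGG
GGGGGGG
After op 4 paint(1,1,B):
GGGKGGG
GBKKKGG
GGKKKGG
GGGGGGG
GGGGGGG
GGGGRRG
GGGGGGG
GGGGGGG

Answer: GGGKGGG
GBKKKGG
GGKKKGG
GGGGGGG
GGGGGGG
GGGGRRG
GGGGGGG
GGGGGGG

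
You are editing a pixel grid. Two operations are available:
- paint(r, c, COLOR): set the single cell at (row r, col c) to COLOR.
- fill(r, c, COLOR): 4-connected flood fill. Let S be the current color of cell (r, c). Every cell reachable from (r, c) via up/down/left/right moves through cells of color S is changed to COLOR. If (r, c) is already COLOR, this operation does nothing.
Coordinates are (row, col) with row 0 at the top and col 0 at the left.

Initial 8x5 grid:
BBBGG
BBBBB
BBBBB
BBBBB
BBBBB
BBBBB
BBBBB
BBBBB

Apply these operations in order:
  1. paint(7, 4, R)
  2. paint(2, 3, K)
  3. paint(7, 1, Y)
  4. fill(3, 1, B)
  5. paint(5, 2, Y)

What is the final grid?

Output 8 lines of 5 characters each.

Answer: BBBGG
BBBBB
BBBKB
BBBBB
BBBBB
BBYBB
BBBBB
BYBBR

Derivation:
After op 1 paint(7,4,R):
BBBGG
BBBBB
BBBBB
BBBBB
BBBBB
BBBBB
BBBBB
BBBBR
After op 2 paint(2,3,K):
BBBGG
BBBBB
BBBKB
BBBBB
BBBBB
BBBBB
BBBBB
BBBBR
After op 3 paint(7,1,Y):
BBBGG
BBBBB
BBBKB
BBBBB
BBBBB
BBBBB
BBBBB
BYBBR
After op 4 fill(3,1,B) [0 cells changed]:
BBBGG
BBBBB
BBBKB
BBBBB
BBBBB
BBBBB
BBBBB
BYBBR
After op 5 paint(5,2,Y):
BBBGG
BBBBB
BBBKB
BBBBB
BBBBB
BBYBB
BBBBB
BYBBR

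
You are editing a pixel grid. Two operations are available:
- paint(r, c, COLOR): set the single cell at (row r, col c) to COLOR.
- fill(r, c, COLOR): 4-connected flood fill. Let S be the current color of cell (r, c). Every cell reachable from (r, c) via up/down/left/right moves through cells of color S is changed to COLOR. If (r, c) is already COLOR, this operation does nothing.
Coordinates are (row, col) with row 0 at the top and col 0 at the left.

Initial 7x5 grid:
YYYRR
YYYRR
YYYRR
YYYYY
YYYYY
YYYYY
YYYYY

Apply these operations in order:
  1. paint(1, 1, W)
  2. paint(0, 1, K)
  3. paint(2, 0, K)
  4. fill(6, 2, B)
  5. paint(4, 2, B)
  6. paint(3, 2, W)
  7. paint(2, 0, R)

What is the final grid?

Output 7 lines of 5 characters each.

Answer: YKBRR
YWBRR
RBBRR
BBWBB
BBBBB
BBBBB
BBBBB

Derivation:
After op 1 paint(1,1,W):
YYYRR
YWYRR
YYYRR
YYYYY
YYYYY
YYYYY
YYYYY
After op 2 paint(0,1,K):
YKYRR
YWYRR
YYYRR
YYYYY
YYYYY
YYYYY
YYYYY
After op 3 paint(2,0,K):
YKYRR
YWYRR
KYYRR
YYYYY
YYYYY
YYYYY
YYYYY
After op 4 fill(6,2,B) [24 cells changed]:
YKBRR
YWBRR
KBBRR
BBBBB
BBBBB
BBBBB
BBBBB
After op 5 paint(4,2,B):
YKBRR
YWBRR
KBBRR
BBBBB
BBBBB
BBBBB
BBBBB
After op 6 paint(3,2,W):
YKBRR
YWBRR
KBBRR
BBWBB
BBBBB
BBBBB
BBBBB
After op 7 paint(2,0,R):
YKBRR
YWBRR
RBBRR
BBWBB
BBBBB
BBBBB
BBBBB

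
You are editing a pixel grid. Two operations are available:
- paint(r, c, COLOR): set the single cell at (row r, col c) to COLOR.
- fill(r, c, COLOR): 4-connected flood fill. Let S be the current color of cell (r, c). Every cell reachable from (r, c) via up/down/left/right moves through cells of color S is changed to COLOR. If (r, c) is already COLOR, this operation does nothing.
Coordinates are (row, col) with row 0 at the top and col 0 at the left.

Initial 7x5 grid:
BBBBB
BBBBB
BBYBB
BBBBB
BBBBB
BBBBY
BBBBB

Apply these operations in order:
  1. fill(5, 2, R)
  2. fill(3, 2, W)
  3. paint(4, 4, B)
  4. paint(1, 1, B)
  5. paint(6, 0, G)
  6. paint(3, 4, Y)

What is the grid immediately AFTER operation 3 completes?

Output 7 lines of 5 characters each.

Answer: WWWWW
WWWWW
WWYWW
WWWWW
WWWWB
WWWWY
WWWWW

Derivation:
After op 1 fill(5,2,R) [33 cells changed]:
RRRRR
RRRRR
RRYRR
RRRRR
RRRRR
RRRRY
RRRRR
After op 2 fill(3,2,W) [33 cells changed]:
WWWWW
WWWWW
WWYWW
WWWWW
WWWWW
WWWWY
WWWWW
After op 3 paint(4,4,B):
WWWWW
WWWWW
WWYWW
WWWWW
WWWWB
WWWWY
WWWWW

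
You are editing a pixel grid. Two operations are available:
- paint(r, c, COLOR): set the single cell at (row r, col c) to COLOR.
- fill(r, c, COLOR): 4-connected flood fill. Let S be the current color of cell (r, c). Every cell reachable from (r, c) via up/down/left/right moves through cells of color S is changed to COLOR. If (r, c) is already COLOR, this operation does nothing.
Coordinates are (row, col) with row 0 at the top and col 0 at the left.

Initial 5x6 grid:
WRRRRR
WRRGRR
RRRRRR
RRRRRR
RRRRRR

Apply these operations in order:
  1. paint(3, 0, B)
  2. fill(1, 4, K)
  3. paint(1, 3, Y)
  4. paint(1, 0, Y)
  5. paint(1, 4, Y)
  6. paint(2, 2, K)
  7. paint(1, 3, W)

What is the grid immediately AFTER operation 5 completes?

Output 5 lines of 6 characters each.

After op 1 paint(3,0,B):
WRRRRR
WRRGRR
RRRRRR
BRRRRR
RRRRRR
After op 2 fill(1,4,K) [26 cells changed]:
WKKKKK
WKKGKK
KKKKKK
BKKKKK
KKKKKK
After op 3 paint(1,3,Y):
WKKKKK
WKKYKK
KKKKKK
BKKKKK
KKKKKK
After op 4 paint(1,0,Y):
WKKKKK
YKKYKK
KKKKKK
BKKKKK
KKKKKK
After op 5 paint(1,4,Y):
WKKKKK
YKKYYK
KKKKKK
BKKKKK
KKKKKK

Answer: WKKKKK
YKKYYK
KKKKKK
BKKKKK
KKKKKK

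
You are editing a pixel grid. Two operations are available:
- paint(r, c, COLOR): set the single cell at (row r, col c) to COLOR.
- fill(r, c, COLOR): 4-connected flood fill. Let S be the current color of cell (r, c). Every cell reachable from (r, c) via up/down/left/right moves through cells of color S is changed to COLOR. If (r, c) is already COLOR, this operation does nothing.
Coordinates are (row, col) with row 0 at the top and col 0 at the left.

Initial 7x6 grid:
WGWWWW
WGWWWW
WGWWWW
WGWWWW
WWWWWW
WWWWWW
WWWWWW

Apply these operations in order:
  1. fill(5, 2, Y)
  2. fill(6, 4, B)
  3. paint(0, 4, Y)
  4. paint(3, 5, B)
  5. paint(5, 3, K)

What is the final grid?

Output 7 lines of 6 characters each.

Answer: BGBBYB
BGBBBB
BGBBBB
BGBBBB
BBBBBB
BBBKBB
BBBBBB

Derivation:
After op 1 fill(5,2,Y) [38 cells changed]:
YGYYYY
YGYYYY
YGYYYY
YGYYYY
YYYYYY
YYYYYY
YYYYYY
After op 2 fill(6,4,B) [38 cells changed]:
BGBBBB
BGBBBB
BGBBBB
BGBBBB
BBBBBB
BBBBBB
BBBBBB
After op 3 paint(0,4,Y):
BGBBYB
BGBBBB
BGBBBB
BGBBBB
BBBBBB
BBBBBB
BBBBBB
After op 4 paint(3,5,B):
BGBBYB
BGBBBB
BGBBBB
BGBBBB
BBBBBB
BBBBBB
BBBBBB
After op 5 paint(5,3,K):
BGBBYB
BGBBBB
BGBBBB
BGBBBB
BBBBBB
BBBKBB
BBBBBB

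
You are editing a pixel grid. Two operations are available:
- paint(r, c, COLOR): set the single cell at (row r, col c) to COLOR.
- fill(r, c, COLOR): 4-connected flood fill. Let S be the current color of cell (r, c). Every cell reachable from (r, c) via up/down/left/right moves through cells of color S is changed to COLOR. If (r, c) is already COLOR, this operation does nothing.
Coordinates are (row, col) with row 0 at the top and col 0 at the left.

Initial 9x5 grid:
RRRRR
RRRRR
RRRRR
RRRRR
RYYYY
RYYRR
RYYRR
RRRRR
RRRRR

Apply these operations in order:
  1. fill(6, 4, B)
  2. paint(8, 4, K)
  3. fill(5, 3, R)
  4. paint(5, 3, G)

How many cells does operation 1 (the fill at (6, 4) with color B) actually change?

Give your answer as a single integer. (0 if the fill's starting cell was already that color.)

After op 1 fill(6,4,B) [37 cells changed]:
BBBBB
BBBBB
BBBBB
BBBBB
BYYYY
BYYBB
BYYBB
BBBBB
BBBBB

Answer: 37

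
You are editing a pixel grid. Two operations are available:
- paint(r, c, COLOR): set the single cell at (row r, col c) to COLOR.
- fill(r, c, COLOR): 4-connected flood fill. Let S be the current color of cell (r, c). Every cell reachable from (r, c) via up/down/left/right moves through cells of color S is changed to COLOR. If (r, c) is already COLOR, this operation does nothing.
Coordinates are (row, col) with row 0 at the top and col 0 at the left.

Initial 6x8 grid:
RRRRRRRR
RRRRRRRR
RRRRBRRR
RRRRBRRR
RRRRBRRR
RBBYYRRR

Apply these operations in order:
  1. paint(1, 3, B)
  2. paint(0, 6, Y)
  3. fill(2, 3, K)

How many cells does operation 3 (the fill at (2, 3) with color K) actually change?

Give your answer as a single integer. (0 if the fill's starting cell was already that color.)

After op 1 paint(1,3,B):
RRRRRRRR
RRRBRRRR
RRRRBRRR
RRRRBRRR
RRRRBRRR
RBBYYRRR
After op 2 paint(0,6,Y):
RRRRRRYR
RRRBRRRR
RRRRBRRR
RRRRBRRR
RRRRBRRR
RBBYYRRR
After op 3 fill(2,3,K) [39 cells changed]:
KKKKKKYK
KKKBKKKK
KKKKBKKK
KKKKBKKK
KKKKBKKK
KBBYYKKK

Answer: 39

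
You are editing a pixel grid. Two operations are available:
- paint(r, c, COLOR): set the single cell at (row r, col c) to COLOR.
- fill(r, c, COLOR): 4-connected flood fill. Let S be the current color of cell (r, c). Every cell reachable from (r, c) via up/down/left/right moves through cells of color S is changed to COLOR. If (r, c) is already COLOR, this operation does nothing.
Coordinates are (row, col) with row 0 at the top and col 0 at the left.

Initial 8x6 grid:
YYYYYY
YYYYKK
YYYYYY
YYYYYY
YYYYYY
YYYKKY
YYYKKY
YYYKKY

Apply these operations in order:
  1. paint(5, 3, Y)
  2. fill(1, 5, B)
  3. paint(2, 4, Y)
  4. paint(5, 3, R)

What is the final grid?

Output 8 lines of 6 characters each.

Answer: YYYYYY
YYYYBB
YYYYYY
YYYYYY
YYYYYY
YYYRKY
YYYKKY
YYYKKY

Derivation:
After op 1 paint(5,3,Y):
YYYYYY
YYYYKK
YYYYYY
YYYYYY
YYYYYY
YYYYKY
YYYKKY
YYYKKY
After op 2 fill(1,5,B) [2 cells changed]:
YYYYYY
YYYYBB
YYYYYY
YYYYYY
YYYYYY
YYYYKY
YYYKKY
YYYKKY
After op 3 paint(2,4,Y):
YYYYYY
YYYYBB
YYYYYY
YYYYYY
YYYYYY
YYYYKY
YYYKKY
YYYKKY
After op 4 paint(5,3,R):
YYYYYY
YYYYBB
YYYYYY
YYYYYY
YYYYYY
YYYRKY
YYYKKY
YYYKKY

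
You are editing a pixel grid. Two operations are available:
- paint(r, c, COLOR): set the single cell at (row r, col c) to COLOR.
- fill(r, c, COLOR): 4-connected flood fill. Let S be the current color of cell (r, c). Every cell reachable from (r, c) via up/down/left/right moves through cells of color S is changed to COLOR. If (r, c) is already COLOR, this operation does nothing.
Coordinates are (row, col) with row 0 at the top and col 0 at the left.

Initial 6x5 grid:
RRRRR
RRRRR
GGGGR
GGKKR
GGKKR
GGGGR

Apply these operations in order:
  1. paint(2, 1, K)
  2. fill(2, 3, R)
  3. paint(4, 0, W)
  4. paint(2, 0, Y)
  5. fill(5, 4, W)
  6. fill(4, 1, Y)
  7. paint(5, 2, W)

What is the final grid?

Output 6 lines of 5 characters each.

After op 1 paint(2,1,K):
RRRRR
RRRRR
GKGGR
GGKKR
GGKKR
GGGGR
After op 2 fill(2,3,R) [2 cells changed]:
RRRRR
RRRRR
GKRRR
GGKKR
GGKKR
GGGGR
After op 3 paint(4,0,W):
RRRRR
RRRRR
GKRRR
GGKKR
WGKKR
GGGGR
After op 4 paint(2,0,Y):
RRRRR
RRRRR
YKRRR
GGKKR
WGKKR
GGGGR
After op 5 fill(5,4,W) [16 cells changed]:
WWWWW
WWWWW
YKWWW
GGKKW
WGKKW
GGGGW
After op 6 fill(4,1,Y) [7 cells changed]:
WWWWW
WWWWW
YKWWW
YYKKW
WYKKW
YYYYW
After op 7 paint(5,2,W):
WWWWW
WWWWW
YKWWW
YYKKW
WYKKW
YYWYW

Answer: WWWWW
WWWWW
YKWWW
YYKKW
WYKKW
YYWYW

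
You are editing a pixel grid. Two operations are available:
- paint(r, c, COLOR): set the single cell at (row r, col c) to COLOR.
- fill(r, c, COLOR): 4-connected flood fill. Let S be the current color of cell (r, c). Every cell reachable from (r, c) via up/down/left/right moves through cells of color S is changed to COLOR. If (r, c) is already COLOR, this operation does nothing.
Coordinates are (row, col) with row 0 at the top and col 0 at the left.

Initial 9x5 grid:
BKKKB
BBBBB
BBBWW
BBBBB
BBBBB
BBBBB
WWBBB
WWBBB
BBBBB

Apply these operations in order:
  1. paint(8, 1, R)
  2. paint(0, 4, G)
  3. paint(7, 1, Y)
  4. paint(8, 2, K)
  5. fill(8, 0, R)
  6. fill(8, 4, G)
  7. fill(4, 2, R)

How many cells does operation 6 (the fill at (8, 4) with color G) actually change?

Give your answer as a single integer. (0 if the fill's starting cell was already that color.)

Answer: 32

Derivation:
After op 1 paint(8,1,R):
BKKKB
BBBBB
BBBWW
BBBBB
BBBBB
BBBBB
WWBBB
WWBBB
BRBBB
After op 2 paint(0,4,G):
BKKKG
BBBBB
BBBWW
BBBBB
BBBBB
BBBBB
WWBBB
WWBBB
BRBBB
After op 3 paint(7,1,Y):
BKKKG
BBBBB
BBBWW
BBBBB
BBBBB
BBBBB
WWBBB
WYBBB
BRBBB
After op 4 paint(8,2,K):
BKKKG
BBBBB
BBBWW
BBBBB
BBBBB
BBBBB
WWBBB
WYBBB
BRKBB
After op 5 fill(8,0,R) [1 cells changed]:
BKKKG
BBBBB
BBBWW
BBBBB
BBBBB
BBBBB
WWBBB
WYBBB
RRKBB
After op 6 fill(8,4,G) [32 cells changed]:
GKKKG
GGGGG
GGGWW
GGGGG
GGGGG
GGGGG
WWGGG
WYGGG
RRKGG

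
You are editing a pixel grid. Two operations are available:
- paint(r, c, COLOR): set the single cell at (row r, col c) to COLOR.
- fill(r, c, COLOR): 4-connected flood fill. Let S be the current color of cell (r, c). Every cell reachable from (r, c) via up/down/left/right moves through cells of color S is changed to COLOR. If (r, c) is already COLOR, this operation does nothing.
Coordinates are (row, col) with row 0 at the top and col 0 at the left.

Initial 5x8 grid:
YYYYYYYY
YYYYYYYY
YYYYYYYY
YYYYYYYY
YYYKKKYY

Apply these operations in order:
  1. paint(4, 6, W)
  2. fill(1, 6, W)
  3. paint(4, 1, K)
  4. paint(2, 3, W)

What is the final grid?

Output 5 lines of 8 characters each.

Answer: WWWWWWWW
WWWWWWWW
WWWWWWWW
WWWWWWWW
WKWKKKWW

Derivation:
After op 1 paint(4,6,W):
YYYYYYYY
YYYYYYYY
YYYYYYYY
YYYYYYYY
YYYKKKWY
After op 2 fill(1,6,W) [36 cells changed]:
WWWWWWWW
WWWWWWWW
WWWWWWWW
WWWWWWWW
WWWKKKWW
After op 3 paint(4,1,K):
WWWWWWWW
WWWWWWWW
WWWWWWWW
WWWWWWWW
WKWKKKWW
After op 4 paint(2,3,W):
WWWWWWWW
WWWWWWWW
WWWWWWWW
WWWWWWWW
WKWKKKWW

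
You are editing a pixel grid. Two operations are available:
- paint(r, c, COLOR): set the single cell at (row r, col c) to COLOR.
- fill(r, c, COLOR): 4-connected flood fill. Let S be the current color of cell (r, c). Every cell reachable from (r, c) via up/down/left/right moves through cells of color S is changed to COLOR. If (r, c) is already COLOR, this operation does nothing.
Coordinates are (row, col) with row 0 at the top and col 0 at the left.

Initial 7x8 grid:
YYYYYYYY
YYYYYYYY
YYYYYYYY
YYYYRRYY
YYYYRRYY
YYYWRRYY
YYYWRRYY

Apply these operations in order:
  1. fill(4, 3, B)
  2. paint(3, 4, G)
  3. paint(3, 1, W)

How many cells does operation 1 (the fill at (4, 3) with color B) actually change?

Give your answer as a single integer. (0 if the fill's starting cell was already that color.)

After op 1 fill(4,3,B) [46 cells changed]:
BBBBBBBB
BBBBBBBB
BBBBBBBB
BBBBRRBB
BBBBRRBB
BBBWRRBB
BBBWRRBB

Answer: 46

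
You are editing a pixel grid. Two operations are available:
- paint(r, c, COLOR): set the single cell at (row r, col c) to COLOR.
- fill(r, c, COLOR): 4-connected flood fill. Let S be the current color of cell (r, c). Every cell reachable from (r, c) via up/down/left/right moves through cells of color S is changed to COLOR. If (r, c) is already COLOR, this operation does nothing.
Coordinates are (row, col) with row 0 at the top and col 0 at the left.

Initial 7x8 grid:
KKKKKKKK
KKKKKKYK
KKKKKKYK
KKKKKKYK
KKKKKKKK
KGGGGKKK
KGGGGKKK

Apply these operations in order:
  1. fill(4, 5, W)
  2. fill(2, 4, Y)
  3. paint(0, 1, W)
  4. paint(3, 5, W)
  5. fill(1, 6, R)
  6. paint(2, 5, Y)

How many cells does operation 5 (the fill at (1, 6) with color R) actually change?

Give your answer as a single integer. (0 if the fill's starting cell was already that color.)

Answer: 46

Derivation:
After op 1 fill(4,5,W) [45 cells changed]:
WWWWWWWW
WWWWWWYW
WWWWWWYW
WWWWWWYW
WWWWWWWW
WGGGGWWW
WGGGGWWW
After op 2 fill(2,4,Y) [45 cells changed]:
YYYYYYYY
YYYYYYYY
YYYYYYYY
YYYYYYYY
YYYYYYYY
YGGGGYYY
YGGGGYYY
After op 3 paint(0,1,W):
YWYYYYYY
YYYYYYYY
YYYYYYYY
YYYYYYYY
YYYYYYYY
YGGGGYYY
YGGGGYYY
After op 4 paint(3,5,W):
YWYYYYYY
YYYYYYYY
YYYYYYYY
YYYYYWYY
YYYYYYYY
YGGGGYYY
YGGGGYYY
After op 5 fill(1,6,R) [46 cells changed]:
RWRRRRRR
RRRRRRRR
RRRRRRRR
RRRRRWRR
RRRRRRRR
RGGGGRRR
RGGGGRRR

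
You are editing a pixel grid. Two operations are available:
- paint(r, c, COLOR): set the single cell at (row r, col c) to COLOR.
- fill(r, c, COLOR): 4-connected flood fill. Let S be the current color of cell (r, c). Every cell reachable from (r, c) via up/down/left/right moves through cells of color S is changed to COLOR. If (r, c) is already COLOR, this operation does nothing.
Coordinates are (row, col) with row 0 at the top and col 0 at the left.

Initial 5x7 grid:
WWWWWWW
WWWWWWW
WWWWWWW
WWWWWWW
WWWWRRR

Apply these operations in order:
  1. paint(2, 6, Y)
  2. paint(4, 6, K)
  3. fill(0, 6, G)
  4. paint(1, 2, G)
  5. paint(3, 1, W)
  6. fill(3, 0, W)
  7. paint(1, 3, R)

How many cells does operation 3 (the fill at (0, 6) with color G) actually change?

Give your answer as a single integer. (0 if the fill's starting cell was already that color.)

After op 1 paint(2,6,Y):
WWWWWWW
WWWWWWW
WWWWWWY
WWWWWWW
WWWWRRR
After op 2 paint(4,6,K):
WWWWWWW
WWWWWWW
WWWWWWY
WWWWWWW
WWWWRRK
After op 3 fill(0,6,G) [31 cells changed]:
GGGGGGG
GGGGGGG
GGGGGGY
GGGGGGG
GGGGRRK

Answer: 31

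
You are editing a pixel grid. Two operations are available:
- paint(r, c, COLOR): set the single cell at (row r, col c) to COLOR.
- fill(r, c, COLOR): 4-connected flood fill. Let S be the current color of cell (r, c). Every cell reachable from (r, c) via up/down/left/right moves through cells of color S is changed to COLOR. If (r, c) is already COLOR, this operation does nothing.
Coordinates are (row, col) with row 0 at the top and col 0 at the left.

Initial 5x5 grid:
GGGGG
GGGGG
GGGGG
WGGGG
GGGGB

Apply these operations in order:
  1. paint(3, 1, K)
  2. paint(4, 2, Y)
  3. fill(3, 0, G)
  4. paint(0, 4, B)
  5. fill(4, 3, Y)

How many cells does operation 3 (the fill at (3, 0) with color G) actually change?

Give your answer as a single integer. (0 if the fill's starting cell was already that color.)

Answer: 1

Derivation:
After op 1 paint(3,1,K):
GGGGG
GGGGG
GGGGG
WKGGG
GGGGB
After op 2 paint(4,2,Y):
GGGGG
GGGGG
GGGGG
WKGGG
GGYGB
After op 3 fill(3,0,G) [1 cells changed]:
GGGGG
GGGGG
GGGGG
GKGGG
GGYGB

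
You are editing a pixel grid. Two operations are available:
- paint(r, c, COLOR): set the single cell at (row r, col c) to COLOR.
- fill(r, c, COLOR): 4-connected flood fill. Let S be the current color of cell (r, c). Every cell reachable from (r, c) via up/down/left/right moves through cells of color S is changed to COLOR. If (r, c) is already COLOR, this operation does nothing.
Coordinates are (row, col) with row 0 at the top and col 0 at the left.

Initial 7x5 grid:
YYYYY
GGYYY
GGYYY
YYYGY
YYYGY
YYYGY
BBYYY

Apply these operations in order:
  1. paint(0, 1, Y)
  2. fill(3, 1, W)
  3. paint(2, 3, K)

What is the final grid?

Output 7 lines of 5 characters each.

After op 1 paint(0,1,Y):
YYYYY
GGYYY
GGYYY
YYYGY
YYYGY
YYYGY
BBYYY
After op 2 fill(3,1,W) [26 cells changed]:
WWWWW
GGWWW
GGWWW
WWWGW
WWWGW
WWWGW
BBWWW
After op 3 paint(2,3,K):
WWWWW
GGWWW
GGWKW
WWWGW
WWWGW
WWWGW
BBWWW

Answer: WWWWW
GGWWW
GGWKW
WWWGW
WWWGW
WWWGW
BBWWW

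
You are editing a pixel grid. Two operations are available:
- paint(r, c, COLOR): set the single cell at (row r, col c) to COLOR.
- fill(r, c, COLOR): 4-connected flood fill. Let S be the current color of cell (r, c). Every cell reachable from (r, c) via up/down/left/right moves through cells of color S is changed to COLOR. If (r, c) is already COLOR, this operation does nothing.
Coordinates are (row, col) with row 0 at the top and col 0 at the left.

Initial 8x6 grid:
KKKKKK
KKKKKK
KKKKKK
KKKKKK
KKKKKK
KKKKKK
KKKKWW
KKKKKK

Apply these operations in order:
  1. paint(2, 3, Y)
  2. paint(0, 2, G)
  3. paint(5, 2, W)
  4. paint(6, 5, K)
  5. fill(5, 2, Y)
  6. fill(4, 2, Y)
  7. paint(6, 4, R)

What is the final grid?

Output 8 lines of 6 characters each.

Answer: YYGYYY
YYYYYY
YYYYYY
YYYYYY
YYYYYY
YYYYYY
YYYYRY
YYYYYY

Derivation:
After op 1 paint(2,3,Y):
KKKKKK
KKKKKK
KKKYKK
KKKKKK
KKKKKK
KKKKKK
KKKKWW
KKKKKK
After op 2 paint(0,2,G):
KKGKKK
KKKKKK
KKKYKK
KKKKKK
KKKKKK
KKKKKK
KKKKWW
KKKKKK
After op 3 paint(5,2,W):
KKGKKK
KKKKKK
KKKYKK
KKKKKK
KKKKKK
KKWKKK
KKKKWW
KKKKKK
After op 4 paint(6,5,K):
KKGKKK
KKKKKK
KKKYKK
KKKKKK
KKKKKK
KKWKKK
KKKKWK
KKKKKK
After op 5 fill(5,2,Y) [1 cells changed]:
KKGKKK
KKKKKK
KKKYKK
KKKKKK
KKKKKK
KKYKKK
KKKKWK
KKKKKK
After op 6 fill(4,2,Y) [44 cells changed]:
YYGYYY
YYYYYY
YYYYYY
YYYYYY
YYYYYY
YYYYYY
YYYYWY
YYYYYY
After op 7 paint(6,4,R):
YYGYYY
YYYYYY
YYYYYY
YYYYYY
YYYYYY
YYYYYY
YYYYRY
YYYYYY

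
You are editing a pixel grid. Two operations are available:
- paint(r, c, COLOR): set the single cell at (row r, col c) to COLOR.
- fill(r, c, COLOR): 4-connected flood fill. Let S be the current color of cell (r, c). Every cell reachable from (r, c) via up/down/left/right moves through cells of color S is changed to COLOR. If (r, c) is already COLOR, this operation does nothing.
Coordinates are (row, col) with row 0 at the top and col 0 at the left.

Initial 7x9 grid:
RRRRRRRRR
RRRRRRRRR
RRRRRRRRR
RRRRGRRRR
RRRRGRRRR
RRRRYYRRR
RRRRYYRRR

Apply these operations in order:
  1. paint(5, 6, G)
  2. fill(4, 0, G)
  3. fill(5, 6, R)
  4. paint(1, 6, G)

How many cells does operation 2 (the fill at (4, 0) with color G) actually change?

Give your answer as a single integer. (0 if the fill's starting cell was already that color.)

After op 1 paint(5,6,G):
RRRRRRRRR
RRRRRRRRR
RRRRRRRRR
RRRRGRRRR
RRRRGRRRR
RRRRYYGRR
RRRRYYRRR
After op 2 fill(4,0,G) [56 cells changed]:
GGGGGGGGG
GGGGGGGGG
GGGGGGGGG
GGGGGGGGG
GGGGGGGGG
GGGGYYGGG
GGGGYYGGG

Answer: 56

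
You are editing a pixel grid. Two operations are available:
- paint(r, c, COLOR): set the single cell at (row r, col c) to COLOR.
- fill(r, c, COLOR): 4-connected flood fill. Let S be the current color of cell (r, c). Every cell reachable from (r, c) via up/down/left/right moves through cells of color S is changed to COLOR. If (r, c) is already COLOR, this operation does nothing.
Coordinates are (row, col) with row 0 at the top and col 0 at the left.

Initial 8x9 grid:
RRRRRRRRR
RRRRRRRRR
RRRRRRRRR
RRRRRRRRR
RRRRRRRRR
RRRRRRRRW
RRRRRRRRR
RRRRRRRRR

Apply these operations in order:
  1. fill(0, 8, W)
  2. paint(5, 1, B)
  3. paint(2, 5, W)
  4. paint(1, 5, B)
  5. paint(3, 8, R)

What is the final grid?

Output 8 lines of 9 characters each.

After op 1 fill(0,8,W) [71 cells changed]:
WWWWWWWWW
WWWWWWWWW
WWWWWWWWW
WWWWWWWWW
WWWWWWWWW
WWWWWWWWW
WWWWWWWWW
WWWWWWWWW
After op 2 paint(5,1,B):
WWWWWWWWW
WWWWWWWWW
WWWWWWWWW
WWWWWWWWW
WWWWWWWWW
WBWWWWWWW
WWWWWWWWW
WWWWWWWWW
After op 3 paint(2,5,W):
WWWWWWWWW
WWWWWWWWW
WWWWWWWWW
WWWWWWWWW
WWWWWWWWW
WBWWWWWWW
WWWWWWWWW
WWWWWWWWW
After op 4 paint(1,5,B):
WWWWWWWWW
WWWWWBWWW
WWWWWWWWW
WWWWWWWWW
WWWWWWWWW
WBWWWWWWW
WWWWWWWWW
WWWWWWWWW
After op 5 paint(3,8,R):
WWWWWWWWW
WWWWWBWWW
WWWWWWWWW
WWWWWWWWR
WWWWWWWWW
WBWWWWWWW
WWWWWWWWW
WWWWWWWWW

Answer: WWWWWWWWW
WWWWWBWWW
WWWWWWWWW
WWWWWWWWR
WWWWWWWWW
WBWWWWWWW
WWWWWWWWW
WWWWWWWWW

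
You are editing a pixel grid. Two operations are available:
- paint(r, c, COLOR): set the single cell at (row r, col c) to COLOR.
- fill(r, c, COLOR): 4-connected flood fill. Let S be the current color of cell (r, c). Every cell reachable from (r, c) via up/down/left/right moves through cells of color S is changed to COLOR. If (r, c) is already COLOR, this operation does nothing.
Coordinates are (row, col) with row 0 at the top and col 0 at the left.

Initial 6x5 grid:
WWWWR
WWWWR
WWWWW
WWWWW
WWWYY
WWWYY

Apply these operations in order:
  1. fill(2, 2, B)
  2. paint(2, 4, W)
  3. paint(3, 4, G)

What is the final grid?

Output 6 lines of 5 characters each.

After op 1 fill(2,2,B) [24 cells changed]:
BBBBR
BBBBR
BBBBB
BBBBB
BBBYY
BBBYY
After op 2 paint(2,4,W):
BBBBR
BBBBR
BBBBW
BBBBB
BBBYY
BBBYY
After op 3 paint(3,4,G):
BBBBR
BBBBR
BBBBW
BBBBG
BBBYY
BBBYY

Answer: BBBBR
BBBBR
BBBBW
BBBBG
BBBYY
BBBYY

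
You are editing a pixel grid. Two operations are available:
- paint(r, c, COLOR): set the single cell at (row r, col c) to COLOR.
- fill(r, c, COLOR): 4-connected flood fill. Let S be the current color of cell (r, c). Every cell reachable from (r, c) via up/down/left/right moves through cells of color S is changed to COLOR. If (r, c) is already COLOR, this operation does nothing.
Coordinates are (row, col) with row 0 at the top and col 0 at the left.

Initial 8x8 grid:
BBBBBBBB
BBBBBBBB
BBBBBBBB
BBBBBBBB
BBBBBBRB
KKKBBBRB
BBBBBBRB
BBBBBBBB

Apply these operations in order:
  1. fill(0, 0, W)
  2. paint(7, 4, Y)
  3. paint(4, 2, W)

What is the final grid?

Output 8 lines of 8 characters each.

Answer: WWWWWWWW
WWWWWWWW
WWWWWWWW
WWWWWWWW
WWWWWWRW
KKKWWWRW
WWWWWWRW
WWWWYWWW

Derivation:
After op 1 fill(0,0,W) [58 cells changed]:
WWWWWWWW
WWWWWWWW
WWWWWWWW
WWWWWWWW
WWWWWWRW
KKKWWWRW
WWWWWWRW
WWWWWWWW
After op 2 paint(7,4,Y):
WWWWWWWW
WWWWWWWW
WWWWWWWW
WWWWWWWW
WWWWWWRW
KKKWWWRW
WWWWWWRW
WWWWYWWW
After op 3 paint(4,2,W):
WWWWWWWW
WWWWWWWW
WWWWWWWW
WWWWWWWW
WWWWWWRW
KKKWWWRW
WWWWWWRW
WWWWYWWW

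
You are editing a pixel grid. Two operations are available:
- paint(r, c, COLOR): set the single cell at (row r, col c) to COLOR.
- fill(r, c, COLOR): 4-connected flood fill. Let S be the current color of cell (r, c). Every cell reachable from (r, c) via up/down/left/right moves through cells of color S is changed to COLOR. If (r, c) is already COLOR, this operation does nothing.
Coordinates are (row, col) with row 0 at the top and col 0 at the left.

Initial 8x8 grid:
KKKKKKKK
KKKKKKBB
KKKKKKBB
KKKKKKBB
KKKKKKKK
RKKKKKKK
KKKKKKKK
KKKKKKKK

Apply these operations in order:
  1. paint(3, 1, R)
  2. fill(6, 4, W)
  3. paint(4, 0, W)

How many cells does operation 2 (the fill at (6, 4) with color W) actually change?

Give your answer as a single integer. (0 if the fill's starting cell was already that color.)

After op 1 paint(3,1,R):
KKKKKKKK
KKKKKKBB
KKKKKKBB
KRKKKKBB
KKKKKKKK
RKKKKKKK
KKKKKKKK
KKKKKKKK
After op 2 fill(6,4,W) [56 cells changed]:
WWWWWWWW
WWWWWWBB
WWWWWWBB
WRWWWWBB
WWWWWWWW
RWWWWWWW
WWWWWWWW
WWWWWWWW

Answer: 56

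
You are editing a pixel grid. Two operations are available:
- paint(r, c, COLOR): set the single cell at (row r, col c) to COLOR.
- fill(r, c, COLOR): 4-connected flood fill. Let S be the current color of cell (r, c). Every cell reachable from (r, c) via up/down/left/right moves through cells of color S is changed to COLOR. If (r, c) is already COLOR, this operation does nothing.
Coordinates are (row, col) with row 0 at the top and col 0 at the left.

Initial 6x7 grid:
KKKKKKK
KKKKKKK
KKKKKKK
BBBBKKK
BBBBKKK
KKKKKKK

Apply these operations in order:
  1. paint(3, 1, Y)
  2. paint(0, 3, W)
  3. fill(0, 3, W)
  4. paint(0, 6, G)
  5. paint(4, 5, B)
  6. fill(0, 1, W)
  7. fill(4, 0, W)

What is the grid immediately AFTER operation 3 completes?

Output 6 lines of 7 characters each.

Answer: KKKWKKK
KKKKKKK
KKKKKKK
BYBBKKK
BBBBKKK
KKKKKKK

Derivation:
After op 1 paint(3,1,Y):
KKKKKKK
KKKKKKK
KKKKKKK
BYBBKKK
BBBBKKK
KKKKKKK
After op 2 paint(0,3,W):
KKKWKKK
KKKKKKK
KKKKKKK
BYBBKKK
BBBBKKK
KKKKKKK
After op 3 fill(0,3,W) [0 cells changed]:
KKKWKKK
KKKKKKK
KKKKKKK
BYBBKKK
BBBBKKK
KKKKKKK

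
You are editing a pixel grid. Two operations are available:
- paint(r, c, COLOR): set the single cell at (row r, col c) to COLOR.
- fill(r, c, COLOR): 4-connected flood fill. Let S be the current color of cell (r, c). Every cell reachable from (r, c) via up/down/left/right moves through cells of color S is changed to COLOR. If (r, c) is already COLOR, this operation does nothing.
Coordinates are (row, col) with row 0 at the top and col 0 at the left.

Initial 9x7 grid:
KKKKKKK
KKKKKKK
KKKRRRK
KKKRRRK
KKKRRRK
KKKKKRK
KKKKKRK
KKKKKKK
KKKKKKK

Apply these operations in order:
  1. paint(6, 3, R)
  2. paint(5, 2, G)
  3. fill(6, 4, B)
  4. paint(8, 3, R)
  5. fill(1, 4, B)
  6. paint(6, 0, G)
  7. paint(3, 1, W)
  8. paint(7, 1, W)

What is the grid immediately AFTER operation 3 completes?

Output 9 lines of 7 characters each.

After op 1 paint(6,3,R):
KKKKKKK
KKKKKKK
KKKRRRK
KKKRRRK
KKKRRRK
KKKKKRK
KKKRKRK
KKKKKKK
KKKKKKK
After op 2 paint(5,2,G):
KKKKKKK
KKKKKKK
KKKRRRK
KKKRRRK
KKKRRRK
KKGKKRK
KKKRKRK
KKKKKKK
KKKKKKK
After op 3 fill(6,4,B) [50 cells changed]:
BBBBBBB
BBBBBBB
BBBRRRB
BBBRRRB
BBBRRRB
BBGBBRB
BBBRBRB
BBBBBBB
BBBBBBB

Answer: BBBBBBB
BBBBBBB
BBBRRRB
BBBRRRB
BBBRRRB
BBGBBRB
BBBRBRB
BBBBBBB
BBBBBBB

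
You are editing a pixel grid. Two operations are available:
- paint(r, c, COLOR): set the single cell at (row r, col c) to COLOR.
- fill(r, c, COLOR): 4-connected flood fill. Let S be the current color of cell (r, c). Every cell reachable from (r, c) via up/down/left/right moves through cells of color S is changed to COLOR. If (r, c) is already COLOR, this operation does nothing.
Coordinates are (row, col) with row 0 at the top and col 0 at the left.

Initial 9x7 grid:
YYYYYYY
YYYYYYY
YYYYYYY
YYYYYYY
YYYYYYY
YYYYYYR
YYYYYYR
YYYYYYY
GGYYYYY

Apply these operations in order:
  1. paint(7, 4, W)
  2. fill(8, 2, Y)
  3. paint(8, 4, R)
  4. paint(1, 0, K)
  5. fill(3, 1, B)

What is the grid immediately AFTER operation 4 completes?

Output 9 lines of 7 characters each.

Answer: YYYYYYY
KYYYYYY
YYYYYYY
YYYYYYY
YYYYYYY
YYYYYYR
YYYYYYR
YYYYWYY
GGYYRYY

Derivation:
After op 1 paint(7,4,W):
YYYYYYY
YYYYYYY
YYYYYYY
YYYYYYY
YYYYYYY
YYYYYYR
YYYYYYR
YYYYWYY
GGYYYYY
After op 2 fill(8,2,Y) [0 cells changed]:
YYYYYYY
YYYYYYY
YYYYYYY
YYYYYYY
YYYYYYY
YYYYYYR
YYYYYYR
YYYYWYY
GGYYYYY
After op 3 paint(8,4,R):
YYYYYYY
YYYYYYY
YYYYYYY
YYYYYYY
YYYYYYY
YYYYYYR
YYYYYYR
YYYYWYY
GGYYRYY
After op 4 paint(1,0,K):
YYYYYYY
KYYYYYY
YYYYYYY
YYYYYYY
YYYYYYY
YYYYYYR
YYYYYYR
YYYYWYY
GGYYRYY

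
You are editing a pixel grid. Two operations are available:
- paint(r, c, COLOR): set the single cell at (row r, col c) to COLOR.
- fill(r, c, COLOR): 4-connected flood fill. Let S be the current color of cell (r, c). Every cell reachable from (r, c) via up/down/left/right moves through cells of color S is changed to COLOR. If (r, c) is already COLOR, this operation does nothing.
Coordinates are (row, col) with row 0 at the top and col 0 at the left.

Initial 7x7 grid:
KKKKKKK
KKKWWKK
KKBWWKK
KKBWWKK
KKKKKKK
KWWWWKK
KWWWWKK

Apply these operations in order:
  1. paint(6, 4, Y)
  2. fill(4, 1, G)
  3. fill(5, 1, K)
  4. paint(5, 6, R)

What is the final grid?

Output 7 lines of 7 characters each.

Answer: GGGGGGG
GGGWWGG
GGBWWGG
GGBWWGG
GGGGGGG
GKKKKGR
GKKKYGG

Derivation:
After op 1 paint(6,4,Y):
KKKKKKK
KKKWWKK
KKBWWKK
KKBWWKK
KKKKKKK
KWWWWKK
KWWWYKK
After op 2 fill(4,1,G) [33 cells changed]:
GGGGGGG
GGGWWGG
GGBWWGG
GGBWWGG
GGGGGGG
GWWWWGG
GWWWYGG
After op 3 fill(5,1,K) [7 cells changed]:
GGGGGGG
GGGWWGG
GGBWWGG
GGBWWGG
GGGGGGG
GKKKKGG
GKKKYGG
After op 4 paint(5,6,R):
GGGGGGG
GGGWWGG
GGBWWGG
GGBWWGG
GGGGGGG
GKKKKGR
GKKKYGG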